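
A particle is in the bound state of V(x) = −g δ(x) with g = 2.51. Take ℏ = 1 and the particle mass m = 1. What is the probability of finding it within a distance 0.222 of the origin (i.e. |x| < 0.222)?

The normalised bound state is ψ = √κ e^{−κ|x|} with κ = mg/ℏ² = 2.510.
P(|x| < d) = ∫_{−d}^{d} κ e^{−2κ|x|} dx = 1 − e^{−2κd} = 1 − e^{−1.114} = 0.6719.

P = 0.672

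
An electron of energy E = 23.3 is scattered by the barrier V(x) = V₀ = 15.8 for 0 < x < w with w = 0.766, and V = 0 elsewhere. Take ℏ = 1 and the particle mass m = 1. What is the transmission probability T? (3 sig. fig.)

T = 0.989

Above the barrier the interior wavenumber is k₂ = √(2m(E − V₀))/ℏ = 3.873, giving phase k₂w = 2.967.
Matching at both interfaces gives T⁻¹ = 1 + V₀² sin²(k₂w) / [4E(E − V₀)] = 1.011, hence T = 0.989.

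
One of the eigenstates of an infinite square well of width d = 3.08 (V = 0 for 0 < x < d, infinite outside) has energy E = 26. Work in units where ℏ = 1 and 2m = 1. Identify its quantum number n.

For an infinite well E_n = n²π²ℏ²/(2md²), so n = (d/πℏ)√(2mE).
n = (3.08/π) × √(2 × 0.5 × 26) = 4.999 → n = 5.

n = 5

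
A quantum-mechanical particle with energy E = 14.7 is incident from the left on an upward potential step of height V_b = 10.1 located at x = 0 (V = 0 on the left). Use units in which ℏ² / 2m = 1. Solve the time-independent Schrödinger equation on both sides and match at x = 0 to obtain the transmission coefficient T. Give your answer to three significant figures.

T = 0.920

The wavenumbers are k₁ = √(2mE)/ℏ = 3.834 on the left and k₂ = √(2m(E − V_b))/ℏ = 2.145 on the right.
Matching ψ and ψ′ at x = 0 gives r = (k₁ − k₂)/(k₁ + k₂), so R = r² = 0.07983 and T = 1 − R = 0.9202.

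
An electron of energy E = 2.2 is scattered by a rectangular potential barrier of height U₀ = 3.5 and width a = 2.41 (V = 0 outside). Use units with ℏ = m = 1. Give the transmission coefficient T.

E < U₀: inside the barrier ψ ∝ e^{±κx} with κ = √(2m(U₀ − E))/ℏ = 1.612.
κa = 3.886, sinh(κa) = 24.35.
Matching ψ, ψ′ at both faces gives T = [1 + U₀² sinh²(κa) / (4E(U₀ − E))]⁻¹ = 1/635.8 = 0.00157.

T = 0.00157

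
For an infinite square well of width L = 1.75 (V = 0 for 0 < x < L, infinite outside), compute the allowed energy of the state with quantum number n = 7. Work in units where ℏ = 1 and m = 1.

Requiring ψ(0) = ψ(L) = 0 quantises k = nπ/L, hence E_n = ℏ²k²/2m = n²π²ℏ²/(2mL²).
E_7 = 7² × π² / (2 × 1 × 1.75²) = 78.96.

E = 79.0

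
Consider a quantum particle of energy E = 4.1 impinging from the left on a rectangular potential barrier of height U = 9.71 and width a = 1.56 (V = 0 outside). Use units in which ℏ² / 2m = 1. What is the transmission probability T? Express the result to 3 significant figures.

T = 0.00241

Since E < U the interior solution is evanescent with decay constant κ = √(2m(U − E))/ℏ = 2.369.
κa = 3.695, sinh(κa) = 20.11.
Matching ψ, ψ′ at both faces gives T = [1 + U² sinh²(κa) / (4E(U − E))]⁻¹ = 1/415.4 = 0.00241.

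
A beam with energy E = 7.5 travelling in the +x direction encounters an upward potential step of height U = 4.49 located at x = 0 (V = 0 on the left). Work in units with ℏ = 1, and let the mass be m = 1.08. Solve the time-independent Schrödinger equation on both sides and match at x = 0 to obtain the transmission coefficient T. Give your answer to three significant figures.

On each side the TISE gives plane waves with k = √(2m(E − V))/ℏ: k₁ = √(2·1.08·7.5) = 4.025, k₂ = √(2·1.08·3.01) = 2.550.
Continuity of ψ and ψ′ at the step yields the reflection amplitude r = (k₁ − k₂)/(k₁ + k₂) = 0.2244; thus R = |r|² = 0.05034, T = 0.9497.

T = 0.950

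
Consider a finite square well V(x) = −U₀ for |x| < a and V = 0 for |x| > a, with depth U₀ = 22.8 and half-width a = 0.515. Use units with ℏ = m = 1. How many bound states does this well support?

N = 3

Define the well-strength parameter z₀ = (a/ℏ)√(2mU₀) = 0.515 × √(2·1·22.8) = 3.478.
The even/odd transcendental equations gain one root per π/2 in z₀, giving N = 1 + ⌊2z₀/π⌋ = 1 + ⌊2.214⌋ = 3.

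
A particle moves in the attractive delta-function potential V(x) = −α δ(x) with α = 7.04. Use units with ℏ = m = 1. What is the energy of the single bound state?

E = -24.8

The bound state is ψ(x) = √κ e^{−κ|x|}. The derivative jump ψ'(0⁺) − ψ'(0⁻) = −(2mα/ℏ²)ψ(0) fixes κ = mα/ℏ² = 7.040.
Then E = −ℏ²κ²/(2m) = −mα²/(2ℏ²) = -24.78.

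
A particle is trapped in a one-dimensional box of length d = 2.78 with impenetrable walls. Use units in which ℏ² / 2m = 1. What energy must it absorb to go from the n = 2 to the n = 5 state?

E_n = n²π²ℏ²/(2md²), so ΔE = (5² − 2²) π²ℏ²/(2md²).
ΔE = 21 × π² / (2 × 0.5 × 2.78²) = 26.82.

ΔE = 26.8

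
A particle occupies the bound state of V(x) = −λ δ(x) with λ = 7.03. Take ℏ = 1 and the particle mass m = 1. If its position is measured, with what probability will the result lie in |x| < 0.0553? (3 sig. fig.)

The normalised bound state is ψ = √κ e^{−κ|x|} with κ = mλ/ℏ² = 7.030.
P(|x| < d) = ∫_{−d}^{d} κ e^{−2κ|x|} dx = 1 − e^{−2κd} = 1 − e^{−0.7775} = 0.5405.

P = 0.540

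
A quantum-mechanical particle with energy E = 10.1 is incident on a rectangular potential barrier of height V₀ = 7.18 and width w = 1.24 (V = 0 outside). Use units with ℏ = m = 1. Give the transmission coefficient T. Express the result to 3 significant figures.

T = 0.991

E > V₀: inside the barrier k₂ = √(2m(E − V₀))/ℏ = 2.417, k₂w = 2.997.
Matching at both interfaces gives T⁻¹ = 1 + V₀² sin²(k₂w) / [4E(E − V₀)] = 1.009, hence T = 0.991.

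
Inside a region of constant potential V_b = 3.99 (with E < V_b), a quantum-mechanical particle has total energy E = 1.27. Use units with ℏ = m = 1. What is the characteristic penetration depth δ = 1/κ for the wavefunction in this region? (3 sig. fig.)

Since E < V_b the TISE in this region is ψ'' = κ²ψ with κ = √(2m(V_b − E))/ℏ.
κ = √(2 × 1 × 2.72) = 2.332. The penetration depth is δ = 1/κ = 0.429.

δ = 0.429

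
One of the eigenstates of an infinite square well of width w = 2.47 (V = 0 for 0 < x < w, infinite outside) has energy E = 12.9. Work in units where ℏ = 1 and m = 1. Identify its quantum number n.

For an infinite well E_n = n²π²ℏ²/(2mw²), so n = (w/πℏ)√(2mE).
n = (2.47/π) × √(2 × 1 × 12.9) = 3.994 → n = 4.

n = 4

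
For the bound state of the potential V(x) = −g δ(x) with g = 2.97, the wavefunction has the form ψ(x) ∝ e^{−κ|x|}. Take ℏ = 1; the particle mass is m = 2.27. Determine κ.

Integrate −(ℏ²/2m)ψ'' − gδ(x)ψ = Eψ from −ε to +ε: the ψ'' term gives ψ'(0⁺) − ψ'(0⁻) and the δ term gives −(2mg/ℏ²)ψ(0).
With ψ ∝ e^{−κ|x|} this yields −2κ = −2mg/ℏ², so κ = mg/ℏ² = 6.742.

κ = 6.74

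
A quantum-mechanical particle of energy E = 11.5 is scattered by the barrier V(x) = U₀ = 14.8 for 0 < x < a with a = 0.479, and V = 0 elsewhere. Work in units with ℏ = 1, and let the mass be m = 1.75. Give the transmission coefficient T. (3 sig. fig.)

T = 0.104

E < U₀: inside the barrier ψ ∝ e^{±κx} with κ = √(2m(U₀ − E))/ℏ = 3.399.
κa = 1.628, sinh(κa) = 2.448.
Matching ψ, ψ′ at both faces gives T = [1 + U₀² sinh²(κa) / (4E(U₀ − E))]⁻¹ = 1/9.650 = 0.104.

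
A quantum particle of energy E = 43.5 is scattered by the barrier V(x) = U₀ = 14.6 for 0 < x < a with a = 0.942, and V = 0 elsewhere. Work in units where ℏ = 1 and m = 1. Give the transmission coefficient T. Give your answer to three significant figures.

E > U₀: inside the barrier k₂ = √(2m(E − U₀))/ℏ = 7.603, k₂a = 7.162.
Matching at both interfaces gives T⁻¹ = 1 + U₀² sin²(k₂a) / [4E(E − U₀)] = 1.025, hence T = 0.975.

T = 0.975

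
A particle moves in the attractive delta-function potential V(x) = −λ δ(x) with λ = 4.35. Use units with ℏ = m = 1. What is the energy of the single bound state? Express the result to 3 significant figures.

For x ≠ 0 the bound state is ψ ∝ e^{−κ|x|}; integrating the TISE across the delta gives the cusp condition 2κ = 2mλ/ℏ², so κ = 4.350.
Then E = −ℏ²κ²/(2m) = −mλ²/(2ℏ²) = -9.461.

E = -9.46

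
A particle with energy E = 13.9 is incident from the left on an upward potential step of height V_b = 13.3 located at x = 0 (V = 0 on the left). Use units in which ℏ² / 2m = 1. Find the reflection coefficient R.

On each side the TISE gives plane waves with k = √(2m(E − V))/ℏ: k₁ = √(2·½·13.9) = 3.728, k₂ = √(2·½·0.6) = 0.7746.
Continuity of ψ and ψ′ at the step yields the reflection amplitude r = (k₁ − k₂)/(k₁ + k₂) = 0.6560; thus R = |r|² = 0.4303, T = 0.5697.

R = 0.430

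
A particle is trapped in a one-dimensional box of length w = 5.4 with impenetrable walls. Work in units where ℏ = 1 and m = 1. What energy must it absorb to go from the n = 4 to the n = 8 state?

ΔE = 8.12

E_n = n²π²ℏ²/(2mw²), so ΔE = (8² − 4²) π²ℏ²/(2mw²).
ΔE = 48 × π² / (2 × 1 × 5.4²) = 8.123.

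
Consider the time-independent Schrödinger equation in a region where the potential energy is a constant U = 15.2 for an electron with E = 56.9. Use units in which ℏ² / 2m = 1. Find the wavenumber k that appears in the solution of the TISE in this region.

With E > U the solution is oscillatory, ψ ∝ e^{±ikx} with k = √(2m(E − U))/ℏ.
k = √(2 × 0.5 × 41.7) = 6.458.

k = 6.46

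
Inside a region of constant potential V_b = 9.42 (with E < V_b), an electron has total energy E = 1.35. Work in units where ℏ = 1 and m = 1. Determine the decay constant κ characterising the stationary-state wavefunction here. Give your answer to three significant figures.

κ = 4.02

Since E < V_b the TISE in this region is ψ'' = κ²ψ with κ = √(2m(V_b − E))/ℏ.
κ = √(2 × 1 × 8.07) = 4.017.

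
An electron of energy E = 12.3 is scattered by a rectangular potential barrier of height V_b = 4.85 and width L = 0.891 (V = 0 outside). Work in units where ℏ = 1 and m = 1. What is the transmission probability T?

Above the barrier the interior wavenumber is k₂ = √(2m(E − V_b))/ℏ = 3.860, giving phase k₂L = 3.439.
Matching at both interfaces gives T⁻¹ = 1 + V_b² sin²(k₂L) / [4E(E − V_b)] = 1.006, hence T = 0.995.

T = 0.995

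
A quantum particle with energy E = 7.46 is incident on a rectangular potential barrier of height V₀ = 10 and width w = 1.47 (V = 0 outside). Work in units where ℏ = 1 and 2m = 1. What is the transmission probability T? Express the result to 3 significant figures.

T = 0.0277

Since E < V₀ the interior solution is evanescent with decay constant κ = √(2m(V₀ − E))/ℏ = 1.594.
κw = 2.343, sinh(κw) = 5.157.
The exact tunnelling result is T⁻¹ = 1 + V₀² sinh²(κw) / [4E(V₀ − E)] = 36.09, so T = 0.0277.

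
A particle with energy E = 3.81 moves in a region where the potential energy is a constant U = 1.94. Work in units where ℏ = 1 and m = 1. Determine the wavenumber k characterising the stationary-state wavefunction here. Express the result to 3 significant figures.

k = 1.93

With E > U the solution is oscillatory, ψ ∝ e^{±ikx} with k = √(2m(E − U))/ℏ.
k = √(2 × 1 × 1.87) = 1.934.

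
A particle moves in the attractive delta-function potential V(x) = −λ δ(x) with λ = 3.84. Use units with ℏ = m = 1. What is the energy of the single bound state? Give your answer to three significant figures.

E = -7.37

The bound state is ψ(x) = √κ e^{−κ|x|}. The derivative jump ψ'(0⁺) − ψ'(0⁻) = −(2mλ/ℏ²)ψ(0) fixes κ = mλ/ℏ² = 3.840.
Then E = −ℏ²κ²/(2m) = −mλ²/(2ℏ²) = -7.373.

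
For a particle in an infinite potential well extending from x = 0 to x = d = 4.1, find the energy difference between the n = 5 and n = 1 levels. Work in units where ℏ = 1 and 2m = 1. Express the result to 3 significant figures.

ΔE = 14.1

E_n = n²π²ℏ²/(2md²), so ΔE = (5² − 1²) π²ℏ²/(2md²).
ΔE = 24 × π² / (2 × 0.5 × 4.1²) = 14.09.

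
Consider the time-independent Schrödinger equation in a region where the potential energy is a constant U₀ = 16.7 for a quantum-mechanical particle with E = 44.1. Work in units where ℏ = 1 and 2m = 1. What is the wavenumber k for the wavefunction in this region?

With E > U₀ the solution is oscillatory, ψ ∝ e^{±ikx} with k = √(2m(E − U₀))/ℏ.
k = √(2 × 0.5 × 27.4) = 5.235.

k = 5.23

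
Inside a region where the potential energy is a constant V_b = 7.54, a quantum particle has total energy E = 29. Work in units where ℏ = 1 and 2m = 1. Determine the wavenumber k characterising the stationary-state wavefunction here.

k = 4.63

With E > V_b the solution is oscillatory, ψ ∝ e^{±ikx} with k = √(2m(E − V_b))/ℏ.
k = √(2 × 0.5 × 21.46) = 4.632.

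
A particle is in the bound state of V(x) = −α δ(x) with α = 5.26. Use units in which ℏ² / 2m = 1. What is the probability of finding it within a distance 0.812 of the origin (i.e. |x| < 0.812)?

P = 0.986

The normalised bound state is ψ = √κ e^{−κ|x|} with κ = mα/ℏ² = 2.630.
P(|x| < d) = ∫_{−d}^{d} κ e^{−2κ|x|} dx = 1 − e^{−2κd} = 1 − e^{−4.271} = 0.9860.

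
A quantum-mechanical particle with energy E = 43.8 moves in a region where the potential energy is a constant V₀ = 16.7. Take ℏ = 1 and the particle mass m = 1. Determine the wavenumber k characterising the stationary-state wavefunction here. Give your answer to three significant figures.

k = 7.36

With E > V₀ the solution is oscillatory, ψ ∝ e^{±ikx} with k = √(2m(E − V₀))/ℏ.
k = √(2 × 1 × 27.1) = 7.362.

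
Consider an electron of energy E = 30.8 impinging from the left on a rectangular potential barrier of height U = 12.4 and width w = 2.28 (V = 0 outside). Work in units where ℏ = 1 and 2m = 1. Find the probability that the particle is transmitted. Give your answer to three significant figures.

T = 0.992

Above the barrier the interior wavenumber is k₂ = √(2m(E − U))/ℏ = 4.290, giving phase k₂w = 9.780.
Matching at both interfaces gives T⁻¹ = 1 + U² sin²(k₂w) / [4E(E − U)] = 1.008, hence T = 0.992.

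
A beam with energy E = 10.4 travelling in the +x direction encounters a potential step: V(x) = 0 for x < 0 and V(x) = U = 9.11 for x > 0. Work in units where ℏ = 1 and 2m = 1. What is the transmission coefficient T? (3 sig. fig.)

T = 0.770

The wavenumbers are k₁ = √(2mE)/ℏ = 3.225 on the left and k₂ = √(2m(E − U))/ℏ = 1.136 on the right.
Continuity of ψ and ψ′ at the step yields the reflection amplitude r = (k₁ − k₂)/(k₁ + k₂) = 0.4791; thus R = |r|² = 0.2295, T = 0.7705.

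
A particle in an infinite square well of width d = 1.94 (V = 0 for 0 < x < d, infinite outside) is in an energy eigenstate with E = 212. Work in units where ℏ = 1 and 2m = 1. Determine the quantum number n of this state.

For an infinite well E_n = n²π²ℏ²/(2md²), so n = (d/πℏ)√(2mE).
n = (1.94/π) × √(2 × 0.5 × 212) = 8.991 → n = 9.

n = 9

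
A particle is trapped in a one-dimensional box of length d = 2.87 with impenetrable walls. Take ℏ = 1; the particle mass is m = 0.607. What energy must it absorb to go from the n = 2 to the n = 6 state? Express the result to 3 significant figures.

ΔE = 31.6

E_n = n²π²ℏ²/(2md²), so ΔE = (6² − 2²) π²ℏ²/(2md²).
ΔE = 32 × π² / (2 × 0.607 × 2.87²) = 31.58.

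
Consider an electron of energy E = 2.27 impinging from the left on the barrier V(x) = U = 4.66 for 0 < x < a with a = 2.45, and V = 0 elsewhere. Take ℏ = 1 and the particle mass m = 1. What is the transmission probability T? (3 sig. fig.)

Since E < U the interior solution is evanescent with decay constant κ = √(2m(U − E))/ℏ = 2.186.
κa = 5.356, sinh(κa) = 106.0.
Matching ψ, ψ′ at both faces gives T = [1 + U² sinh²(κa) / (4E(U − E))]⁻¹ = 1/11240 = 0.0000890.

T = 0.0000890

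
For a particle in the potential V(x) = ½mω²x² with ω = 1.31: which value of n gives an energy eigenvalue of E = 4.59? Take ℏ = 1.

n = 3

E_n = ℏω(n + ½) ⇒ n = E/(ℏω) − ½ = 4.59/1.31 − 0.5 = 3.004 → n = 3.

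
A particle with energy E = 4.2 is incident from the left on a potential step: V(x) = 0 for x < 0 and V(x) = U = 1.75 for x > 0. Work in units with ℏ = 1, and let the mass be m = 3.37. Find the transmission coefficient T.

On each side the TISE gives plane waves with k = √(2m(E − V))/ℏ: k₁ = √(2·3.37·4.2) = 5.321, k₂ = √(2·3.37·2.45) = 4.064.
Matching ψ and ψ′ at x = 0 gives r = (k₁ − k₂)/(k₁ + k₂), so R = r² = 0.01794 and T = 1 − R = 0.9821.

T = 0.982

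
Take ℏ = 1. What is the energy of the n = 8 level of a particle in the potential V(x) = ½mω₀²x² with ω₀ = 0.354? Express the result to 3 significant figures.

The oscillator eigenvalues are E_n = ℏω₀(n + ½), so E_8 = 0.354 × 8.5 = 3.009.

E = 3.01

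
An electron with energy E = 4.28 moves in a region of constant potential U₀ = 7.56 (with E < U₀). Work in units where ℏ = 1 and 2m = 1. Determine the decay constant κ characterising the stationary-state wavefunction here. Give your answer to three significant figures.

κ = 1.81

Since E < U₀ the TISE in this region is ψ'' = κ²ψ with κ = √(2m(U₀ − E))/ℏ.
κ = √(2 × 0.5 × 3.28) = 1.811.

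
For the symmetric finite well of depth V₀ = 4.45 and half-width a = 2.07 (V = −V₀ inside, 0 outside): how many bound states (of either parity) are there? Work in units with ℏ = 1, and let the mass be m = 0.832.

N = 4

Define the well-strength parameter z₀ = (a/ℏ)√(2mV₀) = 2.07 × √(2·0.832·4.45) = 5.633.
The even/odd transcendental equations gain one root per π/2 in z₀, giving N = 1 + ⌊2z₀/π⌋ = 1 + ⌊3.586⌋ = 4.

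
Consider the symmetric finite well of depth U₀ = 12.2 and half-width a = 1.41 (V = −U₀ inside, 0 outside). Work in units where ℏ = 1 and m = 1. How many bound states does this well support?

Define the well-strength parameter z₀ = (a/ℏ)√(2mU₀) = 1.41 × √(2·1·12.2) = 6.965.
The even/odd transcendental equations gain one root per π/2 in z₀, giving N = 1 + ⌊2z₀/π⌋ = 1 + ⌊4.434⌋ = 5.

N = 5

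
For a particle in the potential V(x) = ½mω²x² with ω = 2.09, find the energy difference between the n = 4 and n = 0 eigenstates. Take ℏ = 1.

E_n = ℏω(n + ½), so ΔE = (4 − 0) ℏω = 4 × 2.09 = 8.360.

ΔE = 8.36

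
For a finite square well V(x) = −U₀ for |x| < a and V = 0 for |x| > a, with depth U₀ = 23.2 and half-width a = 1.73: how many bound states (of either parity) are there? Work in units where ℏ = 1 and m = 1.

N = 8

Define the well-strength parameter z₀ = (a/ℏ)√(2mU₀) = 1.73 × √(2·1·23.2) = 11.78.
The even/odd transcendental equations gain one root per π/2 in z₀, giving N = 1 + ⌊2z₀/π⌋ = 1 + ⌊7.502⌋ = 8.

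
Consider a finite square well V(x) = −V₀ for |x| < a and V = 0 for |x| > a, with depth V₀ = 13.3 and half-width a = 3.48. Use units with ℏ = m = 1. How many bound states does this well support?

N = 12

Define the well-strength parameter z₀ = (a/ℏ)√(2mV₀) = 3.48 × √(2·1·13.3) = 17.95.
The even/odd transcendental equations gain one root per π/2 in z₀, giving N = 1 + ⌊2z₀/π⌋ = 1 + ⌊11.43⌋ = 12.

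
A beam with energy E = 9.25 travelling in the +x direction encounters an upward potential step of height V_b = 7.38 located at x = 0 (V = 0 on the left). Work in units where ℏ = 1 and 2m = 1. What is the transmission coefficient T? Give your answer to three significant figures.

The wavenumbers are k₁ = √(2mE)/ℏ = 3.041 on the left and k₂ = √(2m(E − V_b))/ℏ = 1.367 on the right.
Continuity of ψ and ψ′ at the step yields the reflection amplitude r = (k₁ − k₂)/(k₁ + k₂) = 0.3797; thus R = |r|² = 0.1441, T = 0.8559.

T = 0.856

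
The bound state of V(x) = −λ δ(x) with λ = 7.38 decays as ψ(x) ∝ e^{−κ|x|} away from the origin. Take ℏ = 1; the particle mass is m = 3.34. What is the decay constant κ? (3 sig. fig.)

κ = 24.6

Integrate −(ℏ²/2m)ψ'' − λδ(x)ψ = Eψ from −ε to +ε: the ψ'' term gives ψ'(0⁺) − ψ'(0⁻) and the δ term gives −(2mλ/ℏ²)ψ(0).
With ψ ∝ e^{−κ|x|} this yields −2κ = −2mλ/ℏ², so κ = mλ/ℏ² = 24.65.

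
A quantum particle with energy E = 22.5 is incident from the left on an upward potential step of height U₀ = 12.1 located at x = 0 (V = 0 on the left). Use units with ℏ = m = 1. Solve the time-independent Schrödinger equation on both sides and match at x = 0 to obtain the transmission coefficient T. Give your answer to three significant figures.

T = 0.964

The wavenumbers are k₁ = √(2mE)/ℏ = 6.708 on the left and k₂ = √(2m(E − U₀))/ℏ = 4.561 on the right.
Matching ψ and ψ′ at x = 0 gives r = (k₁ − k₂)/(k₁ + k₂), so R = r² = 0.03632 and T = 1 − R = 0.9637.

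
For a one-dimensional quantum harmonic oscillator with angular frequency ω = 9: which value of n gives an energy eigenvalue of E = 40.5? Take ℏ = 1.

E_n = ℏω(n + ½) ⇒ n = E/(ℏω) − ½ = 40.5/9 − 0.5 = 4.000 → n = 4.

n = 4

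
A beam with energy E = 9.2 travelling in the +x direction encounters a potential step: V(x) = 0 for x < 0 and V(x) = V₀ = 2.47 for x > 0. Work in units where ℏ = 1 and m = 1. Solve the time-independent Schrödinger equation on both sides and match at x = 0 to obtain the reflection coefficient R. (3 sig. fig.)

R = 0.00608

The wavenumbers are k₁ = √(2mE)/ℏ = 4.290 on the left and k₂ = √(2m(E − V₀))/ℏ = 3.669 on the right.
Matching ψ and ψ′ at x = 0 gives r = (k₁ − k₂)/(k₁ + k₂), so R = r² = 0.006084 and T = 1 − R = 0.9939.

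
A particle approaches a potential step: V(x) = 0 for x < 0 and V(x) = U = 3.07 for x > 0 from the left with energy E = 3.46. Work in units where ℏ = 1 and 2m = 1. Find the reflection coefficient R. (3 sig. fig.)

The wavenumbers are k₁ = √(2mE)/ℏ = 1.860 on the left and k₂ = √(2m(E − U))/ℏ = 0.6245 on the right.
Continuity of ψ and ψ′ at the step yields the reflection amplitude r = (k₁ − k₂)/(k₁ + k₂) = 0.4973; thus R = |r|² = 0.2473, T = 0.7527.

R = 0.247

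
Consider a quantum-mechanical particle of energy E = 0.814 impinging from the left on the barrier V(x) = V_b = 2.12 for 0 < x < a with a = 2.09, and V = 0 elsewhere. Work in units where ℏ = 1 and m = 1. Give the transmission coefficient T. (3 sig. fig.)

T = 0.00440

E < V_b: inside the barrier ψ ∝ e^{±κx} with κ = √(2m(V_b − E))/ℏ = 1.616.
κa = 3.378, sinh(κa) = 14.64.
Matching ψ, ψ′ at both faces gives T = [1 + V_b² sinh²(κa) / (4E(V_b − E))]⁻¹ = 1/227.4 = 0.00440.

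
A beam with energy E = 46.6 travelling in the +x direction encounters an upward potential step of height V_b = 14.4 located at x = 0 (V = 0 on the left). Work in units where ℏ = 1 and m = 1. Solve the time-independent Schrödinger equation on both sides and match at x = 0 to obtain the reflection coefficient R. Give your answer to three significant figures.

The wavenumbers are k₁ = √(2mE)/ℏ = 9.654 on the left and k₂ = √(2m(E − V_b))/ℏ = 8.025 on the right.
Continuity of ψ and ψ′ at the step yields the reflection amplitude r = (k₁ − k₂)/(k₁ + k₂) = 0.09215; thus R = |r|² = 0.008491, T = 0.9915.

R = 0.00849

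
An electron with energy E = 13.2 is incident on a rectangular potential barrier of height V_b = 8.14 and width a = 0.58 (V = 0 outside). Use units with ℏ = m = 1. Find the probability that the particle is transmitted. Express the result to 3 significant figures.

T = 0.813

E > V_b: inside the barrier k₂ = √(2m(E − V_b))/ℏ = 3.181, k₂a = 1.845.
T = [1 + V_b² sin²(k₂a) / (4E(E − V_b))]⁻¹ = 1/1.230 = 0.813.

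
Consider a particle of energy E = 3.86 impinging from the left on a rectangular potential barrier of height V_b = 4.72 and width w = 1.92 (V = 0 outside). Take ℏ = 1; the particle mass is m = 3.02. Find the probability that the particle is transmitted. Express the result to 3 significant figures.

T = 0.000377

E < V_b: inside the barrier ψ ∝ e^{±κx} with κ = √(2m(V_b − E))/ℏ = 2.279.
κw = 4.376, sinh(κw) = 39.75.
Matching ψ, ψ′ at both faces gives T = [1 + V_b² sinh²(κw) / (4E(V_b − E))]⁻¹ = 1/2652 = 0.000377.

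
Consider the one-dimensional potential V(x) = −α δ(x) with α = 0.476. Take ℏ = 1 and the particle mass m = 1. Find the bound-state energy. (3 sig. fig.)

For x ≠ 0 the bound state is ψ ∝ e^{−κ|x|}; integrating the TISE across the delta gives the cusp condition 2κ = 2mα/ℏ², so κ = 0.4760.
Then E = −ℏ²κ²/(2m) = −mα²/(2ℏ²) = -0.1133.

E = -0.113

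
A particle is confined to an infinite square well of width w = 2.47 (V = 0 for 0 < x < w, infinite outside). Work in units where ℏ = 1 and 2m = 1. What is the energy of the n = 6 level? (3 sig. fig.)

Requiring ψ(0) = ψ(w) = 0 quantises k = nπ/w, hence E_n = ℏ²k²/2m = n²π²ℏ²/(2mw²).
E_6 = 6² × π² / (2 × 0.5 × 2.47²) = 58.24.

E = 58.2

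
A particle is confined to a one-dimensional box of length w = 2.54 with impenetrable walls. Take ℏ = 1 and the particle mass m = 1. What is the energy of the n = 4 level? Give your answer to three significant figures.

E = 12.2

Requiring ψ(0) = ψ(w) = 0 quantises k = nπ/w, hence E_n = ℏ²k²/2m = n²π²ℏ²/(2mw²).
E_4 = 4² × π² / (2 × 1 × 2.54²) = 12.24.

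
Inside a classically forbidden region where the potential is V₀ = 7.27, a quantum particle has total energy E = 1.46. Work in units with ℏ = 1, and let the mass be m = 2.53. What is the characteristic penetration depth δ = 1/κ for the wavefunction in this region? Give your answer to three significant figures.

Since E < V₀ the TISE in this region is ψ'' = κ²ψ with κ = √(2m(V₀ − E))/ℏ.
κ = √(2 × 2.53 × 5.81) = 5.422. The penetration depth is δ = 1/κ = 0.184.

δ = 0.184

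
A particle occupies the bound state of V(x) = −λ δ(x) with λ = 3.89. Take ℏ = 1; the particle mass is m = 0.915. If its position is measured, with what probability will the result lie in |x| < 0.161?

P = 0.682

The normalised bound state is ψ = √κ e^{−κ|x|} with κ = mλ/ℏ² = 3.559.
P(|x| < d) = ∫_{−d}^{d} κ e^{−2κ|x|} dx = 1 − e^{−2κd} = 1 − e^{−1.146} = 0.6821.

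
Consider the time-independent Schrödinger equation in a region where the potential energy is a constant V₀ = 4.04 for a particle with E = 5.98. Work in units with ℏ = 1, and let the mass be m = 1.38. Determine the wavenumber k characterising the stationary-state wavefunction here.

k = 2.31

With E > V₀ the solution is oscillatory, ψ ∝ e^{±ikx} with k = √(2m(E − V₀))/ℏ.
k = √(2 × 1.38 × 1.94) = 2.314.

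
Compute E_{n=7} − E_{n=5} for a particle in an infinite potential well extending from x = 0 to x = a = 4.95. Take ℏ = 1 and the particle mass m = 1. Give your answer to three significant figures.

E_n = n²π²ℏ²/(2ma²), so ΔE = (7² − 5²) π²ℏ²/(2ma²).
ΔE = 24 × π² / (2 × 1 × 4.95²) = 4.834.

ΔE = 4.83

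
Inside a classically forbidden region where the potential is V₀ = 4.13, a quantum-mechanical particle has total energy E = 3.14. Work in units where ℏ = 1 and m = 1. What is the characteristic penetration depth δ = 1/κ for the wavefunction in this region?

δ = 0.711

Since E < V₀ the TISE in this region is ψ'' = κ²ψ with κ = √(2m(V₀ − E))/ℏ.
κ = √(2 × 1 × 0.99) = 1.407. The penetration depth is δ = 1/κ = 0.711.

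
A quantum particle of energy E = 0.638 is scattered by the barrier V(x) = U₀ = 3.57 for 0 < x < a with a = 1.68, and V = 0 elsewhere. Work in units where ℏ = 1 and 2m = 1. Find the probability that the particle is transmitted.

T = 0.00744

E < U₀: inside the barrier ψ ∝ e^{±κx} with κ = √(2m(U₀ − E))/ℏ = 1.712.
κa = 2.877, sinh(κa) = 8.849.
Matching ψ, ψ′ at both faces gives T = [1 + U₀² sinh²(κa) / (4E(U₀ − E))]⁻¹ = 1/134.4 = 0.00744.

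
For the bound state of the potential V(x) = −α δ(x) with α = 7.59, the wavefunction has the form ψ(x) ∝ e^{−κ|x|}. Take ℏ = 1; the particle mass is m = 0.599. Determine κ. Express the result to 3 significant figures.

Integrating the TISE across x = 0 gives the cusp condition ψ'(0⁺) − ψ'(0⁻) = −(2mα/ℏ²)ψ(0).
With ψ ∝ e^{−κ|x|} this yields −2κ = −2mα/ℏ², so κ = mα/ℏ² = 4.546.

κ = 4.55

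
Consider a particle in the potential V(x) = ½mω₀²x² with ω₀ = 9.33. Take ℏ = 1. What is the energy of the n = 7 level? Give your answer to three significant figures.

E = 70.0

Using E_n = (n + ½)ℏω₀: E_7 = 7.5 × 9.33 = 69.98.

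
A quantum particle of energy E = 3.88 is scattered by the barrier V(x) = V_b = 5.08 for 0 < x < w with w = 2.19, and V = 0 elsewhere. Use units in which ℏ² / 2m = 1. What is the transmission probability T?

T = 0.0236

Since E < V_b the interior solution is evanescent with decay constant κ = √(2m(V_b − E))/ℏ = 1.095.
κw = 2.399, sinh(κw) = 5.461.
The exact tunnelling result is T⁻¹ = 1 + V_b² sinh²(κw) / [4E(V_b − E)] = 42.32, so T = 0.0236.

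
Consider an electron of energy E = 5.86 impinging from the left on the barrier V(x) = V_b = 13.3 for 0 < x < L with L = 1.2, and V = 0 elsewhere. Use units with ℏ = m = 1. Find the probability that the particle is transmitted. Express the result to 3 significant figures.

E < V_b: inside the barrier ψ ∝ e^{±κx} with κ = √(2m(V_b − E))/ℏ = 3.857.
κL = 4.629, sinh(κL) = 51.20.
The exact tunnelling result is T⁻¹ = 1 + V_b² sinh²(κL) / [4E(V_b − E)] = 2660, so T = 0.000376.

T = 0.000376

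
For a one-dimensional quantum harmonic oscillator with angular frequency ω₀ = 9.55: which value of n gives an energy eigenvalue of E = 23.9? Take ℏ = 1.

n = 2

E_n = ℏω₀(n + ½) ⇒ n = E/(ℏω₀) − ½ = 23.9/9.55 − 0.5 = 2.003 → n = 2.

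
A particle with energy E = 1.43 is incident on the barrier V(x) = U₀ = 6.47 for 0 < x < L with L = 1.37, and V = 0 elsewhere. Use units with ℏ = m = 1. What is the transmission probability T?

Since E < U₀ the interior solution is evanescent with decay constant κ = √(2m(U₀ − E))/ℏ = 3.175.
κL = 4.350, sinh(κL) = 38.72.
Matching ψ, ψ′ at both faces gives T = [1 + U₀² sinh²(κL) / (4E(U₀ − E))]⁻¹ = 1/2178 = 0.000459.

T = 0.000459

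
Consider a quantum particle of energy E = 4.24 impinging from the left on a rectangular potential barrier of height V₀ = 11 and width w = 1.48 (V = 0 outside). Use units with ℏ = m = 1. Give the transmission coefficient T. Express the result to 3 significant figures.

E < V₀: inside the barrier ψ ∝ e^{±κx} with κ = √(2m(V₀ − E))/ℏ = 3.677.
κw = 5.442, sinh(κw) = 115.4.
Matching ψ, ψ′ at both faces gives T = [1 + V₀² sinh²(κw) / (4E(V₀ − E))]⁻¹ = 1/14060 = 0.0000711.

T = 0.0000711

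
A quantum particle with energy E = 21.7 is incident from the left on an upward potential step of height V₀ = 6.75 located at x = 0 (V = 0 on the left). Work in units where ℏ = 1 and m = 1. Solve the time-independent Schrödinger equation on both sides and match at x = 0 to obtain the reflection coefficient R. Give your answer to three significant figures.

R = 0.00863

On each side the TISE gives plane waves with k = √(2m(E − V))/ℏ: k₁ = √(2·1·21.7) = 6.588, k₂ = √(2·1·14.95) = 5.468.
Matching ψ and ψ′ at x = 0 gives r = (k₁ − k₂)/(k₁ + k₂), so R = r² = 0.008627 and T = 1 − R = 0.9914.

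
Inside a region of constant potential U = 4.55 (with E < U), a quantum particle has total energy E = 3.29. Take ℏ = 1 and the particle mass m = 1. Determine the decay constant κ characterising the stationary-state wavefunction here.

κ = 1.59

Since E < U the TISE in this region is ψ'' = κ²ψ with κ = √(2m(U − E))/ℏ.
κ = √(2 × 1 × 1.26) = 1.587.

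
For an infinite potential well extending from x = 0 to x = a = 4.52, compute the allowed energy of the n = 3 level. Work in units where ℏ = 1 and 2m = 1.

Requiring ψ(0) = ψ(a) = 0 quantises k = nπ/a, hence E_n = ℏ²k²/2m = n²π²ℏ²/(2ma²).
E_3 = 3² × π² / (2 × 0.5 × 4.52²) = 4.348.

E = 4.35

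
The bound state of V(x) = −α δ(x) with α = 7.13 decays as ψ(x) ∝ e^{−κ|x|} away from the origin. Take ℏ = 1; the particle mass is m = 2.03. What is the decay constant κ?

κ = 14.5

Integrating the TISE across x = 0 gives the cusp condition ψ'(0⁺) − ψ'(0⁻) = −(2mα/ℏ²)ψ(0).
With ψ ∝ e^{−κ|x|} this yields −2κ = −2mα/ℏ², so κ = mα/ℏ² = 14.47.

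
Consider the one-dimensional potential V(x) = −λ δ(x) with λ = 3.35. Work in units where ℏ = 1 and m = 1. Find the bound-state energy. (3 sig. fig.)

For x ≠ 0 the bound state is ψ ∝ e^{−κ|x|}; integrating the TISE across the delta gives the cusp condition 2κ = 2mλ/ℏ², so κ = 3.350.
Then E = −ℏ²κ²/(2m) = −mλ²/(2ℏ²) = -5.611.

E = -5.61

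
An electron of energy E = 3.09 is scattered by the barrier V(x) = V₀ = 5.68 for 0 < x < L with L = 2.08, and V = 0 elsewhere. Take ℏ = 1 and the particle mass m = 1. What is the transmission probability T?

T = 0.000307

Since E < V₀ the interior solution is evanescent with decay constant κ = √(2m(V₀ − E))/ℏ = 2.276.
κL = 4.734, sinh(κL) = 56.87.
The exact tunnelling result is T⁻¹ = 1 + V₀² sinh²(κL) / [4E(V₀ − E)] = 3261, so T = 0.000307.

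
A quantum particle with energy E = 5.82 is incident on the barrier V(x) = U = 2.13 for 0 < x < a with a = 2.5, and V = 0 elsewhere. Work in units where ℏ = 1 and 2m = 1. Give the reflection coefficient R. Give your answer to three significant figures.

R = 0.0498

E > U: inside the barrier k₂ = √(2m(E − U))/ℏ = 1.921, k₂a = 4.802.
Matching at both interfaces gives T⁻¹ = 1 + U² sin²(k₂a) / [4E(E − U)] = 1.052, hence T = 0.950.
R = 1 − T = 0.0498.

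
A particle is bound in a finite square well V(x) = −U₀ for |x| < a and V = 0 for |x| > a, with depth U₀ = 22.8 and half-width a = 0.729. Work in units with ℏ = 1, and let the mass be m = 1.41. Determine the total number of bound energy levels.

The dimensionless depth is z₀ = a√(2mU₀)/ℏ = 0.729 × √(64.30) = 5.845.
The even/odd transcendental equations gain one root per π/2 in z₀, giving N = 1 + ⌊2z₀/π⌋ = 1 + ⌊3.721⌋ = 4.

N = 4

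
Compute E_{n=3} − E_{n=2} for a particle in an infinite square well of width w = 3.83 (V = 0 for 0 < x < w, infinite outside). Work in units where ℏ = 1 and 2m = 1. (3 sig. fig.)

ΔE = 3.36

E_n = n²π²ℏ²/(2mw²), so ΔE = (3² − 2²) π²ℏ²/(2mw²).
ΔE = 5 × π² / (2 × 0.5 × 3.83²) = 3.364.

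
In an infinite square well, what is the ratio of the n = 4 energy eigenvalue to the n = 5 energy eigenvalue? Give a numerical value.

0.64

Since E_n ∝ n², the ratio is (4/5)² = 0.64.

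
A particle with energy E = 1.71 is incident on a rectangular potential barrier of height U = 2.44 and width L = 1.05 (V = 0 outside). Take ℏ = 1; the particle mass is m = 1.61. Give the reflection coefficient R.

R = 0.873

E < U: inside the barrier ψ ∝ e^{±κx} with κ = √(2m(U − E))/ℏ = 1.533.
κL = 1.610, sinh(κL) = 2.401.
The exact tunnelling result is T⁻¹ = 1 + U² sinh²(κL) / [4E(U − E)] = 7.874, so T = 0.127.
R = 1 − T = 0.873.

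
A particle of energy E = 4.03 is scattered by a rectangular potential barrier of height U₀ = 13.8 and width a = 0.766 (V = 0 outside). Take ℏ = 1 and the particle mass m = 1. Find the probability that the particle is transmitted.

T = 0.00378

E < U₀: inside the barrier ψ ∝ e^{±κx} with κ = √(2m(U₀ − E))/ℏ = 4.420.
κa = 3.386, sinh(κa) = 14.76.
Matching ψ, ψ′ at both faces gives T = [1 + U₀² sinh²(κa) / (4E(U₀ − E))]⁻¹ = 1/264.3 = 0.00378.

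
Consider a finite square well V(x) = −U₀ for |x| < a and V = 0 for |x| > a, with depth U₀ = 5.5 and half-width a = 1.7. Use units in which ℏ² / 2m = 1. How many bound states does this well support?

N = 3

The dimensionless depth is z₀ = a√(2mU₀)/ℏ = 1.7 × √(5.500) = 3.987.
The even/odd transcendental equations gain one root per π/2 in z₀, giving N = 1 + ⌊2z₀/π⌋ = 1 + ⌊2.538⌋ = 3.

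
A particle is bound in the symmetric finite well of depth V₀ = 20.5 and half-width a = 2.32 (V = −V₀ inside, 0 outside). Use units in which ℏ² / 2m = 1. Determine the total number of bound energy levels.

The dimensionless depth is z₀ = a√(2mV₀)/ℏ = 2.32 × √(20.50) = 10.50.
The even/odd transcendental equations gain one root per π/2 in z₀, giving N = 1 + ⌊2z₀/π⌋ = 1 + ⌊6.687⌋ = 7.

N = 7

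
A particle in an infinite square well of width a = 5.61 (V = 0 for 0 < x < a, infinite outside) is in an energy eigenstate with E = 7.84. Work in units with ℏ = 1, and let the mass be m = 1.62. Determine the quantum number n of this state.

n = 9

From E_n = n²π²ℏ²/(2ma²) invert to n = √(2ma²E)/(πℏ).
n = (5.61/π) × √(2 × 1.62 × 7.84) = 9.000 → n = 9.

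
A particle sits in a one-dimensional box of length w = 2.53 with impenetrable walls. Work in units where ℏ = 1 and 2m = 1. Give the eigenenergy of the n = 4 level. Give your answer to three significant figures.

The infinite-well eigenfunctions ψ_n = √(2/w) sin(nπx/w) vanish at both walls, giving E_n = n²π²ℏ²/(2mw²).
E_4 = 4² × π² / (2 × 0.5 × 2.53²) = 24.67.

E = 24.7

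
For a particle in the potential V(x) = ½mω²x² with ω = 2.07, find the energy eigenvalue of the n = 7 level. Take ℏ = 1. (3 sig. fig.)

The oscillator eigenvalues are E_n = ℏω(n + ½), so E_7 = 2.07 × 7.5 = 15.53.

E = 15.5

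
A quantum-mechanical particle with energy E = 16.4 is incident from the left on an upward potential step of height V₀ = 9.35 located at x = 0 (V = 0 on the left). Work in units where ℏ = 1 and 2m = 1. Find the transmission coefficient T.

On each side the TISE gives plane waves with k = √(2m(E − V))/ℏ: k₁ = √(2·½·16.4) = 4.050, k₂ = √(2·½·7.05) = 2.655.
Continuity of ψ and ψ′ at the step yields the reflection amplitude r = (k₁ − k₂)/(k₁ + k₂) = 0.2080; thus R = |r|² = 0.04326, T = 0.9567.

T = 0.957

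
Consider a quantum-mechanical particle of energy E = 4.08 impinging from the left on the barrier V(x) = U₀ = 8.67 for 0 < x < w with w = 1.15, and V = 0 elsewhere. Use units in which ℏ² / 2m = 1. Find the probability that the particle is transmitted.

Since E < U₀ the interior solution is evanescent with decay constant κ = √(2m(U₀ − E))/ℏ = 2.142.
κw = 2.464, sinh(κw) = 5.832.
Matching ψ, ψ′ at both faces gives T = [1 + U₀² sinh²(κw) / (4E(U₀ − E))]⁻¹ = 1/35.13 = 0.0285.

T = 0.0285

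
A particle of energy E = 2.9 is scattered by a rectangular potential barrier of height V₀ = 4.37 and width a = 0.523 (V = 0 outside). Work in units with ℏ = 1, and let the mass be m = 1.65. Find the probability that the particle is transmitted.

T = 0.306

Since E < V₀ the interior solution is evanescent with decay constant κ = √(2m(V₀ − E))/ℏ = 2.202.
κa = 1.152, sinh(κa) = 1.424.
Matching ψ, ψ′ at both faces gives T = [1 + V₀² sinh²(κa) / (4E(V₀ − E))]⁻¹ = 1/3.271 = 0.306.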